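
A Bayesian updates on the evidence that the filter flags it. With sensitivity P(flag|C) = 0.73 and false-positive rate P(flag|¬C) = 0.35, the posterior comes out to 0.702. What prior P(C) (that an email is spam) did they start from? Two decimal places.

Bayes' rule in odds form gives O(C|E) = O(C)·[P(E|C)/P(E|¬C)], hence O(C) = O(C|E)/LR.
Posterior odds = 0.702/(1−0.702) = 2.3557. LR = 0.73/0.35 = 2.0857.
Prior odds = 2.3557/2.0857 = 1.1295, so P(C) = 1.1295/(1+1.1295) ≈ 0.53.

P(C) = 0.53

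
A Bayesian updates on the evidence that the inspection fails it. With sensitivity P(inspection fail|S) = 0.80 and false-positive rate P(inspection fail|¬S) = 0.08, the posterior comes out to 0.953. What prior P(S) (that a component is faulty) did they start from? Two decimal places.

Bayes' rule in odds form gives O(S|E) = O(S)·[P(E|S)/P(E|¬S)], hence O(S) = O(S|E)/LR.
Posterior odds = 0.953/(1−0.953) = 20.2766. LR = 0.80/0.08 = 10.0000.
Prior odds = 20.2766/10.0000 = 2.0277, so P(S) = 2.0277/(1+2.0277) ≈ 0.67.

P(S) = 0.67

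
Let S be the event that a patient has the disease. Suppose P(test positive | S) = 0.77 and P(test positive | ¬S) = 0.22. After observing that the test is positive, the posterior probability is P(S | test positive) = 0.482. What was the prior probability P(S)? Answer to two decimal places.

Bayes' rule in odds form gives O(S|E) = O(S)·[P(E|S)/P(E|¬S)], hence O(S) = O(S|E)/LR.
Posterior odds = 0.482/(1−0.482) = 0.9305. LR = 0.77/0.22 = 3.5000.
Prior odds = 0.9305/3.5000 = 0.2659, so P(S) = 0.2659/(1+0.2659) ≈ 0.21.

P(S) = 0.21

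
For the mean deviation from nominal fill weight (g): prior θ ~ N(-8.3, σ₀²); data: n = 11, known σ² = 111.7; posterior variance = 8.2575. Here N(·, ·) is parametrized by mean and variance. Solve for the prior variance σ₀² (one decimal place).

σ₀² = 44.2

Posterior precision equals prior precision plus data precision: 1/σ_n² = 1/σ₀² + n/σ².
So 1/σ₀² = 1/8.2575 − 11/111.7 = 0.121102 − 0.098478 = 0.022624.
Hence σ₀² = 1/0.022624 ≈ 44.2.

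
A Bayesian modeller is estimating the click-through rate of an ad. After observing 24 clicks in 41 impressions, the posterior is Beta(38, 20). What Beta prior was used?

Beta(14, 3)

A Beta(a, b) prior with s successes and f failures in binomial data gives a Beta(a+s, b+f) posterior.
So a = 38 − 24 = 14 and b = 20 − 17 = 3.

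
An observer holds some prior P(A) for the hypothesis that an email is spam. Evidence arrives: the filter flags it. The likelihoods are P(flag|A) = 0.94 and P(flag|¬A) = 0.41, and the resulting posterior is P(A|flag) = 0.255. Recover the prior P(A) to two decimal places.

In odds form, posterior odds = prior odds × likelihood ratio, so prior odds = posterior odds ÷ LR.
Posterior odds = 0.255/(1−0.255) = 0.3423. LR = 0.94/0.41 = 2.2927.
Prior odds = 0.3423/2.2927 = 0.1493, so P(A) = 0.1493/(1+0.1493) ≈ 0.13.

P(A) = 0.13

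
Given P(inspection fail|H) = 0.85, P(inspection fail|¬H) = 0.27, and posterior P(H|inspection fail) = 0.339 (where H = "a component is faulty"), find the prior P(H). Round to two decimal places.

P(H) = 0.14

In odds form, posterior odds = prior odds × likelihood ratio, so prior odds = posterior odds ÷ LR.
Posterior odds = 0.339/(1−0.339) = 0.5129. LR = 0.85/0.27 = 3.1481.
Prior odds = 0.5129/3.1481 = 0.1629, so P(H) = 0.1629/(1+0.1629) ≈ 0.14.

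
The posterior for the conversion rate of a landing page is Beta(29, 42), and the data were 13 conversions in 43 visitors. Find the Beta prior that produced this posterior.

A Beta(a, b) prior with s successes and f failures in binomial data gives a Beta(a+s, b+f) posterior.
Subtract the data counts: 29−13=16, 42−30=12.

Beta(16, 12)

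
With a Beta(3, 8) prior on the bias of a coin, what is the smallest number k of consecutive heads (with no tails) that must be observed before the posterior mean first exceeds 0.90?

k = 70

After k heads and 0 tails the posterior is Beta(3+k, 8), with mean (3+k)/(3+8+k).
Set (3+k)/(11+k) > 0.90 and solve: k > (0.90·11 − 3)/(1 − 0.90) = 69.000.
The smallest integer exceeding 69.000 is 70, and checking k=70: (73)/(81) = 0.9012 > 0.90.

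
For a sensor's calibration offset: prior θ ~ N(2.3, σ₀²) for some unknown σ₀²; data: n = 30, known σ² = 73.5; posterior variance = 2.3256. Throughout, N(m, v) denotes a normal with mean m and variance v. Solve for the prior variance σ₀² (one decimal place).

For the Normal–Normal model with known σ², precisions add: τ_n = τ₀ + n/σ².
So 1/σ₀² = 1/2.3256 − 30/73.5 = 0.429997 − 0.408163 = 0.021834.
Hence σ₀² = 1/0.021834 ≈ 45.8.

σ₀² = 45.8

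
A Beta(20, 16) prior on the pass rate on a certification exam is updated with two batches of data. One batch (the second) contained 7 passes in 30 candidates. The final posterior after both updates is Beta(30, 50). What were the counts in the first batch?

Because Beta–binomial updating is additive in the counts, the combined data contributed (α_post−α_prior, β_post−β_prior) successes and failures.
Total across both batches: 30−20=10 passes, 50−16=34 failures.
Subtract the second batch: 10−7=3 passes and 34−23=11 failures.

3 passes and 11 failures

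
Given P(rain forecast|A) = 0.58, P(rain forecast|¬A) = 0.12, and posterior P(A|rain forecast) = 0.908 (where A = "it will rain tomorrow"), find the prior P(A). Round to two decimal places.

P(A) = 0.67

In odds form, posterior odds = prior odds × likelihood ratio, so prior odds = posterior odds ÷ LR.
Posterior odds = 0.908/(1−0.908) = 9.8696. LR = 0.58/0.12 = 4.8333.
Prior odds = 9.8696/4.8333 = 2.0420, so P(A) = 2.0420/(1+2.0420) ≈ 0.67.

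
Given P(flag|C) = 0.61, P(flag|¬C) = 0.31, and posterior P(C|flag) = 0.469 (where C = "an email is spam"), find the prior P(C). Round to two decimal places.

Bayes' rule in odds form gives O(C|E) = O(C)·[P(E|C)/P(E|¬C)], hence O(C) = O(C|E)/LR.
Posterior odds = 0.469/(1−0.469) = 0.8832. LR = 0.61/0.31 = 1.9677.
Prior odds = 0.8832/1.9677 = 0.4488, so P(C) = 0.4488/(1+0.4488) ≈ 0.31.

P(C) = 0.31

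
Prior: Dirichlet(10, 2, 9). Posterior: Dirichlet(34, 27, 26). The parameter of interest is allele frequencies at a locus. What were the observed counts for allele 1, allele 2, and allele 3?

counts (24, 25, 17)

For a Dirichlet(α) prior with multinomial counts c, the posterior is Dirichlet(α + c) componentwise.
Counts are posterior − prior componentwise: 34−10=24, 27−2=25, 26−9=17.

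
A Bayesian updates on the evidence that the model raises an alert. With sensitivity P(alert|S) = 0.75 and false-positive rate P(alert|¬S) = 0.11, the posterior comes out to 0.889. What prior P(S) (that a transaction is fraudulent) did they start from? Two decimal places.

Bayes' rule in odds form gives O(S|E) = O(S)·[P(E|S)/P(E|¬S)], hence O(S) = O(S|E)/LR.
Posterior odds = 0.889/(1−0.889) = 8.0090. LR = 0.75/0.11 = 6.8182.
Prior odds = 8.0090/6.8182 = 1.1747, so P(S) = 1.1747/(1+1.1747) ≈ 0.54.

P(S) = 0.54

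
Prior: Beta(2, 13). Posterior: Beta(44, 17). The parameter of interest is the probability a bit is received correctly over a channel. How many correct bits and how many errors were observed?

Beta is conjugate to the binomial likelihood: posterior = Beta(α+s, β+f).
Match parameters: s=44−2=42, f=17−13=4.

42 correct bits and 4 errors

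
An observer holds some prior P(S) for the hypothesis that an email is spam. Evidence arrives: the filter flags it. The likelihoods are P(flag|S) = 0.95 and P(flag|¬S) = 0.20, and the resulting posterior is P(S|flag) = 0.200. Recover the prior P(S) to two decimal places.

In odds form, posterior odds = prior odds × likelihood ratio, so prior odds = posterior odds ÷ LR.
Posterior odds = 0.200/(1−0.200) = 0.2500. LR = 0.95/0.20 = 4.7500.
Prior odds = 0.2500/4.7500 = 0.0526, so P(S) = 0.0526/(1+0.0526) ≈ 0.05.

P(S) = 0.05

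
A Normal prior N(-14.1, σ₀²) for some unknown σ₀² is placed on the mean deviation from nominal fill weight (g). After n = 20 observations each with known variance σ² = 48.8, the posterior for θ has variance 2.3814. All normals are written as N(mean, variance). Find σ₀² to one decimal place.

σ₀² = 99.2

For the Normal–Normal model with known σ², precisions add: τ_n = τ₀ + n/σ².
So 1/σ₀² = 1/2.3814 − 20/48.8 = 0.419921 − 0.409836 = 0.010085.
Hence σ₀² = 1/0.010085 ≈ 99.2.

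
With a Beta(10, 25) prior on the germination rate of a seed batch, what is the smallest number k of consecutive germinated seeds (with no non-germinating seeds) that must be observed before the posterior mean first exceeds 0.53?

k = 19

After k germinated seeds and 0 non-germinating seeds the posterior is Beta(10+k, 25), with mean (10+k)/(10+25+k).
Set (10+k)/(35+k) > 0.53 and solve: k > (0.53·35 − 10)/(1 − 0.53) = 18.191.
The smallest integer exceeding 18.191 is 19, and checking k=19: (29)/(54) = 0.5370 > 0.53.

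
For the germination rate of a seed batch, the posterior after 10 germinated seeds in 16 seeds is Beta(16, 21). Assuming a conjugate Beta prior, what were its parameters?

Beta(6, 15)

A Beta(α, β) prior with s successes and f failures in binomial data gives a Beta(α+s, β+f) posterior.
So α = 16 − 10 = 6 and β = 21 − 6 = 15.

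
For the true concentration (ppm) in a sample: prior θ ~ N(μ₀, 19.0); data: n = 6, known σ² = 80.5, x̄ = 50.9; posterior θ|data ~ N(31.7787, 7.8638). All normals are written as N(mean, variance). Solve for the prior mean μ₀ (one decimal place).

The posterior mean is a precision-weighted average: μ_n = (τ₀μ₀ + τ_data·x̄)/(τ₀+τ_data), with τ₀=1/σ₀² and τ_data=n/σ².
Here τ₀ = 1/19.0 = 0.052632 and τ_data = 6/80.5 = 0.074534, so τ_n = 0.127166.
Rearranging for μ₀: μ₀ = (μ_n·τ_n − τ_data·x̄)/τ₀ = (31.7787·0.127166 − 0.074534·50.9) / 0.052632 = 0.247390/0.052632 ≈ 4.7.

μ₀ = 4.7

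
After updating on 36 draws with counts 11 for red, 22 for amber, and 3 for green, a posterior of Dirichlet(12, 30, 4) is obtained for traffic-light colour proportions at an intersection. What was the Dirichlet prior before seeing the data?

Dirichlet(1, 8, 1)

For a Dirichlet(α) prior with multinomial counts c, the posterior is Dirichlet(α + c) componentwise.
Subtract each count from the matching posterior parameter: 12−11=1, 30−22=8, 4−3=1.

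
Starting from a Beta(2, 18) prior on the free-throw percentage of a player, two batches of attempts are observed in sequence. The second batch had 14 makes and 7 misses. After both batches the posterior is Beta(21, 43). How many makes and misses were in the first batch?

5 makes and 18 misses

Because Beta–binomial updating is additive in the counts, the combined data contributed (α_post−α_prior, β_post−β_prior) successes and failures.
Total across both batches: 21−2=19 makes, 43−18=25 misses.
Subtract the second batch: 19−14=5 makes and 25−7=18 misses.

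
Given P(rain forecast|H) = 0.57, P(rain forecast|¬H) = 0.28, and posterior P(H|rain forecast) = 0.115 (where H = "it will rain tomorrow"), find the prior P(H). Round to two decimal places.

In odds form, posterior odds = prior odds × likelihood ratio, so prior odds = posterior odds ÷ LR.
Posterior odds = 0.115/(1−0.115) = 0.1299. LR = 0.57/0.28 = 2.0357.
Prior odds = 0.1299/2.0357 = 0.0638, so P(H) = 0.0638/(1+0.0638) ≈ 0.06.

P(H) = 0.06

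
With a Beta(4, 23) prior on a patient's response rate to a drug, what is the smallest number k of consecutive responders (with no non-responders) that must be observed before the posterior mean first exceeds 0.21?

k = 3

After k responders and 0 non-responders the posterior is Beta(4+k, 23), with mean (4+k)/(4+23+k).
Set (4+k)/(27+k) > 0.21 and solve: k > (0.21·27 − 4)/(1 − 0.21) = 2.114.
The smallest integer exceeding 2.114 is 3, and checking k=3: (7)/(30) = 0.2333 > 0.21.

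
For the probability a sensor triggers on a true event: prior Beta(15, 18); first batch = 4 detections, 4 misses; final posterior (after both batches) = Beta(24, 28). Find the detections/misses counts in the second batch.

Because Beta–binomial updating is additive in the counts, the combined data contributed (α_post−α_prior, β_post−β_prior) successes and failures.
Total across both batches: 24−15=9 detections, 28−18=10 misses.
Subtract the first batch: 9−4=5 detections and 10−4=6 misses.

5 detections and 6 misses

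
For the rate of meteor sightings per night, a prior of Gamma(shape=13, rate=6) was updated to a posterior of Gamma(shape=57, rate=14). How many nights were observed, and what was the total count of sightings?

n = 8 nights with total 44 sightings

Gamma–Poisson conjugacy: posterior shape = α + Σxᵢ, posterior rate = β + n.
Matching: Σxᵢ = 57 − 13 = 44 and n = 14 − 6 = 8.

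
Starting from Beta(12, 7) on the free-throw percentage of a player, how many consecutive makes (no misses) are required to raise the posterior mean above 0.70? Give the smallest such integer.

k = 5

After k makes and 0 misses the posterior is Beta(12+k, 7), with mean (12+k)/(12+7+k).
Set (12+k)/(19+k) > 0.70 and solve: k > (0.70·19 − 12)/(1 − 0.70) = 4.333.
The smallest integer exceeding 4.333 is 5, and checking k=5: (17)/(24) = 0.7083 > 0.70.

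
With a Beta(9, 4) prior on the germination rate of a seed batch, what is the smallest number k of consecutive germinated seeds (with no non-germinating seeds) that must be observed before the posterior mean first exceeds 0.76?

k = 4

After k germinated seeds and 0 non-germinating seeds the posterior is Beta(9+k, 4), with mean (9+k)/(9+4+k).
Set (9+k)/(13+k) > 0.76 and solve: k > (0.76·13 − 9)/(1 − 0.76) = 3.667.
The smallest integer exceeding 3.667 is 4.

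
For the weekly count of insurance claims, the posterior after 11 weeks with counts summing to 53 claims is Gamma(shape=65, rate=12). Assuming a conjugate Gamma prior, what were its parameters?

Gamma(shape=12, rate=1)

Gamma–Poisson conjugacy: posterior shape = α + Σxᵢ, posterior rate = β + n.
So α = 65 − 53 = 12 and β = 12 − 11 = 1.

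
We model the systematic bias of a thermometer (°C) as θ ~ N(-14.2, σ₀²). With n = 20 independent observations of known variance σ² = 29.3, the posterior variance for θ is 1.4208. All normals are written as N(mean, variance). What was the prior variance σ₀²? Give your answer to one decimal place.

For the Normal–Normal model with known σ², precisions add: τ_n = τ₀ + n/σ².
So 1/σ₀² = 1/1.4208 − 20/29.3 = 0.703829 − 0.682594 = 0.021235.
Hence σ₀² = 1/0.021235 ≈ 47.1.

σ₀² = 47.1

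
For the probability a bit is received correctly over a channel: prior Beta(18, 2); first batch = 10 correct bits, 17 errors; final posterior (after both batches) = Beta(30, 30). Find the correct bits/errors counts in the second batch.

2 correct bits and 11 errors

Sequential conjugate updates are equivalent to a single update on the pooled data, so total successes = posterior α − prior α and total failures = posterior β − prior β.
Total across both batches: 30−18=12 correct bits, 30−2=28 errors.
Subtract the first batch: 12−10=2 correct bits and 28−17=11 errors.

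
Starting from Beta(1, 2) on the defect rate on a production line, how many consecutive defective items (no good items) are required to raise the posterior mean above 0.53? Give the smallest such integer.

k = 2

After k defective items and 0 good items the posterior is Beta(1+k, 2), with mean (1+k)/(1+2+k).
Set (1+k)/(3+k) > 0.53 and solve: k > (0.53·3 − 1)/(1 − 0.53) = 1.255.
The smallest integer exceeding 1.255 is 2.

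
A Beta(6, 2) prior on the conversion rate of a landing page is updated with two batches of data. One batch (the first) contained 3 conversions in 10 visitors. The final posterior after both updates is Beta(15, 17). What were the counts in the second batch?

Because Beta–binomial updating is additive in the counts, the combined data contributed (α_post−α_prior, β_post−β_prior) successes and failures.
Total across both batches: 15−6=9 conversions, 17−2=15 bounces.
Subtract the first batch: 9−3=6 conversions and 15−7=8 bounces.

6 conversions and 8 bounces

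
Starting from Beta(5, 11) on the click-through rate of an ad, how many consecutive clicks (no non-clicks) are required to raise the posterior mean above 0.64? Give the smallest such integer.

After k clicks and 0 non-clicks the posterior is Beta(5+k, 11), with mean (5+k)/(5+11+k).
Set (5+k)/(16+k) > 0.64 and solve: k > (0.64·16 − 5)/(1 − 0.64) = 14.556.
The smallest integer exceeding 14.556 is 15, and checking k=15: (20)/(31) = 0.6452 > 0.64.

k = 15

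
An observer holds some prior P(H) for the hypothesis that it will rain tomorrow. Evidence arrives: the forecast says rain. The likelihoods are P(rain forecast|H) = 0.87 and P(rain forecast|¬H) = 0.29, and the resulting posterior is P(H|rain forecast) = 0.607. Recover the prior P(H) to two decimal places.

P(H) = 0.34

Bayes' rule in odds form gives O(H|E) = O(H)·[P(E|H)/P(E|¬H)], hence O(H) = O(H|E)/LR.
Posterior odds = 0.607/(1−0.607) = 1.5445. LR = 0.87/0.29 = 3.0000.
Prior odds = 1.5445/3.0000 = 0.5148, so P(H) = 0.5148/(1+0.5148) ≈ 0.34.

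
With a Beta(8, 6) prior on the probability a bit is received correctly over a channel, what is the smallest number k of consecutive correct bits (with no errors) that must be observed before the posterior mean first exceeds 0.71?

k = 7

After k correct bits and 0 errors the posterior is Beta(8+k, 6), with mean (8+k)/(8+6+k).
Set (8+k)/(14+k) > 0.71 and solve: k > (0.71·14 − 8)/(1 − 0.71) = 6.690.
The smallest integer exceeding 6.690 is 7.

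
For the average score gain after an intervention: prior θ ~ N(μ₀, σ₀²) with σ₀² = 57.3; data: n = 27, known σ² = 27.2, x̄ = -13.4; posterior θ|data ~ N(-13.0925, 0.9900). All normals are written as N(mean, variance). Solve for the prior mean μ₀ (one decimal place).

μ₀ = 4.4

The posterior mean is a precision-weighted average: μ_n = (τ₀μ₀ + τ_data·x̄)/(τ₀+τ_data), with τ₀=1/σ₀² and τ_data=n/σ².
Here τ₀ = 1/57.3 = 0.017452 and τ_data = 27/27.2 = 0.992647, so τ_n = 1.010099.
Rearranging for μ₀: μ₀ = (μ_n·τ_n − τ_data·x̄)/τ₀ = (-13.0925·1.010099 − 0.992647·-13.4) / 0.017452 = 0.076749/0.017452 ≈ 4.4.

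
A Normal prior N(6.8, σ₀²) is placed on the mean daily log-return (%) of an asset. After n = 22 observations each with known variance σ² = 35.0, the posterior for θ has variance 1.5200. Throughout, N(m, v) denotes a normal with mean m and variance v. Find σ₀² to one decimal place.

σ₀² = 34.1

For the Normal–Normal model with known σ², precisions add: τ_n = τ₀ + n/σ².
So 1/σ₀² = 1/1.5200 − 22/35.0 = 0.657895 − 0.628571 = 0.029324.
Hence σ₀² = 1/0.029324 ≈ 34.1.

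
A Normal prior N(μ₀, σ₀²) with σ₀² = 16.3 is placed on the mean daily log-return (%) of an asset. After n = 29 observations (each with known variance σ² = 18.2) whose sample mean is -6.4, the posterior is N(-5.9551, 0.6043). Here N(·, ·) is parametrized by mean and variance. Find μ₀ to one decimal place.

The posterior mean is a precision-weighted average: μ_n = (τ₀μ₀ + τ_data·x̄)/(τ₀+τ_data), with τ₀=1/σ₀² and τ_data=n/σ².
Here τ₀ = 1/16.3 = 0.061350 and τ_data = 29/18.2 = 1.593407, so τ_n = 1.654757.
Rearranging for μ₀: μ₀ = (μ_n·τ_n − τ_data·x̄)/τ₀ = (-5.9551·1.654757 − 1.593407·-6.4) / 0.061350 = 0.343561/0.061350 ≈ 5.6.

μ₀ = 5.6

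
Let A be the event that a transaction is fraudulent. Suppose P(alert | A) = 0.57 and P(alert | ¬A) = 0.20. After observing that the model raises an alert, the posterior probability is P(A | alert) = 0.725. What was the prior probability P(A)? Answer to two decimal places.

P(A) = 0.48

In odds form, posterior odds = prior odds × likelihood ratio, so prior odds = posterior odds ÷ LR.
Posterior odds = 0.725/(1−0.725) = 2.6364. LR = 0.57/0.20 = 2.8500.
Prior odds = 2.6364/2.8500 = 0.9251, so P(A) = 0.9251/(1+0.9251) ≈ 0.48.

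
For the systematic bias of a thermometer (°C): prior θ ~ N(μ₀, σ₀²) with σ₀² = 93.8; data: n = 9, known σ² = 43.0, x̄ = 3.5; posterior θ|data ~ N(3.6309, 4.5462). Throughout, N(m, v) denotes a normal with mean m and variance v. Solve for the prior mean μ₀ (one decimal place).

The posterior mean is a precision-weighted average: μ_n = (τ₀μ₀ + τ_data·x̄)/(τ₀+τ_data), with τ₀=1/σ₀² and τ_data=n/σ².
Here τ₀ = 1/93.8 = 0.010661 and τ_data = 9/43.0 = 0.209302, so τ_n = 0.219963.
Rearranging for μ₀: μ₀ = (μ_n·τ_n − τ_data·x̄)/τ₀ = (3.6309·0.219963 − 0.209302·3.5) / 0.010661 = 0.066107/0.010661 ≈ 6.2.

μ₀ = 6.2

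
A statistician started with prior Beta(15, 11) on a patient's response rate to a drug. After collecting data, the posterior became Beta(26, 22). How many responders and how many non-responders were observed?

Beta is conjugate to the binomial likelihood: posterior = Beta(a+s, b+f).
So s = 26 − 15 = 11 and f = 22 − 11 = 11.

11 responders and 11 non-responders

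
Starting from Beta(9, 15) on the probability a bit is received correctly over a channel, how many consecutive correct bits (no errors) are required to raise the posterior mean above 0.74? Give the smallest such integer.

k = 34

After k correct bits and 0 errors the posterior is Beta(9+k, 15), with mean (9+k)/(9+15+k).
Set (9+k)/(24+k) > 0.74 and solve: k > (0.74·24 − 9)/(1 − 0.74) = 33.692.
The smallest integer exceeding 33.692 is 34, and checking k=34: (43)/(58) = 0.7414 > 0.74.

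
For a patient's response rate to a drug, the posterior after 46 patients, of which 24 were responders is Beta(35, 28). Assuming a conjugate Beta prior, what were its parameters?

Beta(11, 6)

Beta is conjugate to the binomial likelihood: posterior = Beta(α+s, β+f).
Subtract the data counts: 35−24=11, 28−22=6.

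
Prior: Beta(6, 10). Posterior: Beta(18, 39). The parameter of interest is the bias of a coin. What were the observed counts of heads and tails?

Under Beta–binomial conjugacy the posterior parameters are (a+s, b+f).
Match parameters: s=18−6=12, f=39−10=29.

12 heads and 29 tails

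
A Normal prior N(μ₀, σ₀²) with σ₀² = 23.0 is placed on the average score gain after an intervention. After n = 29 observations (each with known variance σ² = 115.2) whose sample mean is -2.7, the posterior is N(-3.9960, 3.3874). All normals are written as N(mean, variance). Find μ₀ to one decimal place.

The posterior mean is a precision-weighted average: μ_n = (τ₀μ₀ + τ_data·x̄)/(τ₀+τ_data), with τ₀=1/σ₀² and τ_data=n/σ².
Here τ₀ = 1/23.0 = 0.043478 and τ_data = 29/115.2 = 0.251736, so τ_n = 0.295214.
Rearranging for μ₀: μ₀ = (μ_n·τ_n − τ_data·x̄)/τ₀ = (-3.9960·0.295214 − 0.251736·-2.7) / 0.043478 = -0.499988/0.043478 ≈ -11.5.

μ₀ = -11.5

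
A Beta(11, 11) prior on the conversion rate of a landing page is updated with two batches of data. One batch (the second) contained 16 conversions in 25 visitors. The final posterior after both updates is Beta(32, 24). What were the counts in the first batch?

5 conversions and 4 bounces

Sequential conjugate updates are equivalent to a single update on the pooled data, so total successes = posterior α − prior α and total failures = posterior β − prior β.
Total across both batches: 32−11=21 conversions, 24−11=13 bounces.
Subtract the second batch: 21−16=5 conversions and 13−9=4 bounces.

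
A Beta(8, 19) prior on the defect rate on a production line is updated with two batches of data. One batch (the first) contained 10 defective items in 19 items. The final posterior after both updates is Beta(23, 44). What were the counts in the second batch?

Because Beta–binomial updating is additive in the counts, the combined data contributed (α_post−α_prior, β_post−β_prior) successes and failures.
Total across both batches: 23−8=15 defective items, 44−19=25 good items.
Subtract the first batch: 15−10=5 defective items and 25−9=16 good items.

5 defective items and 16 good items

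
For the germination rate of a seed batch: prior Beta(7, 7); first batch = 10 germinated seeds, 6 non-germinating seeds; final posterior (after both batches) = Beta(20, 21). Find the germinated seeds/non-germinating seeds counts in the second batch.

Sequential conjugate updates are equivalent to a single update on the pooled data, so total successes = posterior α − prior α and total failures = posterior β − prior β.
Total across both batches: 20−7=13 germinated seeds, 21−7=14 non-germinating seeds.
Subtract the first batch: 13−10=3 germinated seeds and 14−6=8 non-germinating seeds.

3 germinated seeds and 8 non-germinating seeds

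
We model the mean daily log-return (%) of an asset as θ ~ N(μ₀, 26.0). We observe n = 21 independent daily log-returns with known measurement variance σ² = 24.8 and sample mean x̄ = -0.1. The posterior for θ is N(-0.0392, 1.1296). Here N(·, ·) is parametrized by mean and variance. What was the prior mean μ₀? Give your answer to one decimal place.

μ₀ = 1.3

With known observation variance, the Normal–Normal posterior has precision τ_n = τ₀ + n/σ² and mean μ_n = (τ₀μ₀ + (n/σ²)x̄)/τ_n.
Here τ₀ = 1/26.0 = 0.038462 and τ_data = 21/24.8 = 0.846774, so τ_n = 0.885236.
Rearranging for μ₀: μ₀ = (μ_n·τ_n − τ_data·x̄)/τ₀ = (-0.0392·0.885236 − 0.846774·-0.1) / 0.038462 = 0.049976/0.038462 ≈ 1.3.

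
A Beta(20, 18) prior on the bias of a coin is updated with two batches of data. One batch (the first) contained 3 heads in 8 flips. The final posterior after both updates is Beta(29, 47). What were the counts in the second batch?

6 heads and 24 tails

Sequential conjugate updates are equivalent to a single update on the pooled data, so total successes = posterior α − prior α and total failures = posterior β − prior β.
Total across both batches: 29−20=9 heads, 47−18=29 tails.
Subtract the first batch: 9−3=6 heads and 29−5=24 tails.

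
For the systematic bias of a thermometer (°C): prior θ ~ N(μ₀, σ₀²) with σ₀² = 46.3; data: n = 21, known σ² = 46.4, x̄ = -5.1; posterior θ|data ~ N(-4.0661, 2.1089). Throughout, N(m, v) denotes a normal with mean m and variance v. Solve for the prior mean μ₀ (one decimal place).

μ₀ = 17.6

The posterior mean is a precision-weighted average: μ_n = (τ₀μ₀ + τ_data·x̄)/(τ₀+τ_data), with τ₀=1/σ₀² and τ_data=n/σ².
Here τ₀ = 1/46.3 = 0.021598 and τ_data = 21/46.4 = 0.452586, so τ_n = 0.474184.
Rearranging for μ₀: μ₀ = (μ_n·τ_n − τ_data·x̄)/τ₀ = (-4.0661·0.474184 − 0.452586·-5.1) / 0.021598 = 0.380109/0.021598 ≈ 17.6.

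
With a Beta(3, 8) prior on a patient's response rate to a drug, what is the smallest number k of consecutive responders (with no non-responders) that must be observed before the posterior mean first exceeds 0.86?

k = 47

After k responders and 0 non-responders the posterior is Beta(3+k, 8), with mean (3+k)/(3+8+k).
Set (3+k)/(11+k) > 0.86 and solve: k > (0.86·11 − 3)/(1 − 0.86) = 46.143.
The smallest integer exceeding 46.143 is 47.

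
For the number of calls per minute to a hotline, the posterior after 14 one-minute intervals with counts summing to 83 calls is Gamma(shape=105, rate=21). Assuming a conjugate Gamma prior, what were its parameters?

Gamma–Poisson conjugacy: posterior shape = α + Σxᵢ, posterior rate = β + n.
So α = 105 − 83 = 22 and β = 21 − 14 = 7.

Gamma(shape=22, rate=7)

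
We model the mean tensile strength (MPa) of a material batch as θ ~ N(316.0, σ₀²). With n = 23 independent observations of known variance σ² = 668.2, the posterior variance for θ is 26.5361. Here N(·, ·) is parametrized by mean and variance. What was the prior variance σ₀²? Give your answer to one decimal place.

Posterior precision equals prior precision plus data precision: 1/σ_n² = 1/σ₀² + n/σ².
So 1/σ₀² = 1/26.5361 − 23/668.2 = 0.037685 − 0.034421 = 0.003264.
Hence σ₀² = 1/0.003264 ≈ 306.4.

σ₀² = 306.4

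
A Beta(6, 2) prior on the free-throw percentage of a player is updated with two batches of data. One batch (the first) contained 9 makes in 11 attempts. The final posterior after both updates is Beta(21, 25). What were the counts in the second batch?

6 makes and 21 misses

Because Beta–binomial updating is additive in the counts, the combined data contributed (α_post−α_prior, β_post−β_prior) successes and failures.
Total across both batches: 21−6=15 makes, 25−2=23 misses.
Subtract the first batch: 15−9=6 makes and 23−2=21 misses.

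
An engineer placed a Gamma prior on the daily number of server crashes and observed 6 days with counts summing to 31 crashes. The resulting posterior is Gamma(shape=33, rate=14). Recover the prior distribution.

Gamma(shape=2, rate=8)

Gamma–Poisson conjugacy: posterior shape = α + Σxᵢ, posterior rate = β + n.
So α = 33 − 31 = 2 and β = 14 − 6 = 8.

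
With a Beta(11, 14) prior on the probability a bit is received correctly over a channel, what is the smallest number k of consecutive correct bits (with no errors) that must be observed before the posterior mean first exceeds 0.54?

k = 6

After k correct bits and 0 errors the posterior is Beta(11+k, 14), with mean (11+k)/(11+14+k).
Set (11+k)/(25+k) > 0.54 and solve: k > (0.54·25 − 11)/(1 − 0.54) = 5.435.
The smallest integer exceeding 5.435 is 6, and checking k=6: (17)/(31) = 0.5484 > 0.54.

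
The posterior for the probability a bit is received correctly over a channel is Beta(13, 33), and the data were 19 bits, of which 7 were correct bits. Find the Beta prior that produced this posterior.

Beta(6, 21)

Beta is conjugate to the binomial likelihood: posterior = Beta(α+s, β+f).
Subtract the data counts: 13−7=6, 33−12=21.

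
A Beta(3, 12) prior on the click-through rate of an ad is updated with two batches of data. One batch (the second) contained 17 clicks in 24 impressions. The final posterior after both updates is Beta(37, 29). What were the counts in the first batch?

17 clicks and 10 non-clicks

Sequential conjugate updates are equivalent to a single update on the pooled data, so total successes = posterior α − prior α and total failures = posterior β − prior β.
Total across both batches: 37−3=34 clicks, 29−12=17 non-clicks.
Subtract the second batch: 34−17=17 clicks and 17−7=10 non-clicks.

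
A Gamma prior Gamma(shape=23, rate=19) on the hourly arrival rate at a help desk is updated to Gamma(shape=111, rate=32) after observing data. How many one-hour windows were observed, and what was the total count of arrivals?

A Gamma(α, β) prior (rate parametrization) on a Poisson rate with n observations summing to S gives posterior Gamma(α+S, β+n).
Matching: Σxᵢ = 111 − 23 = 88 and n = 32 − 19 = 13.

n = 13 one-hour windows with total 88 arrivals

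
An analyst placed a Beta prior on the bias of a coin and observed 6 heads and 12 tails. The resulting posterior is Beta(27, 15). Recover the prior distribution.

Beta(21, 3)

A Beta(α, β) prior with s successes and f failures in binomial data gives a Beta(α+s, β+f) posterior.
Subtract the data counts: 27−6=21, 15−12=3.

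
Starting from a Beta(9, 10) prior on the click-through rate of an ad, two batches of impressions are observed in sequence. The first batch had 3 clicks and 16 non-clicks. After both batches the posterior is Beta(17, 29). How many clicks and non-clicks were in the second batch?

Sequential conjugate updates are equivalent to a single update on the pooled data, so total successes = posterior α − prior α and total failures = posterior β − prior β.
Total across both batches: 17−9=8 clicks, 29−10=19 non-clicks.
Subtract the first batch: 8−3=5 clicks and 19−16=3 non-clicks.

5 clicks and 3 non-clicks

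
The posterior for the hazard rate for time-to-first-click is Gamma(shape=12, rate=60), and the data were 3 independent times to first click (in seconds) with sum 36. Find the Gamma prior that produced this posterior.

Gamma–exponential conjugacy: posterior shape = α + n, posterior rate = β + Σtᵢ.
So α = 12 − 3 = 9 and β = 60 − 36 = 24.

Gamma(shape=9, rate=24)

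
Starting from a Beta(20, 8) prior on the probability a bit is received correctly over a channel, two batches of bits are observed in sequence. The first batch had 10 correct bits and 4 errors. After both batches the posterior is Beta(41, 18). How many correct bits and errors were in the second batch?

11 correct bits and 6 errors

Sequential conjugate updates are equivalent to a single update on the pooled data, so total successes = posterior α − prior α and total failures = posterior β − prior β.
Total across both batches: 41−20=21 correct bits, 18−8=10 errors.
Subtract the first batch: 21−10=11 correct bits and 10−4=6 errors.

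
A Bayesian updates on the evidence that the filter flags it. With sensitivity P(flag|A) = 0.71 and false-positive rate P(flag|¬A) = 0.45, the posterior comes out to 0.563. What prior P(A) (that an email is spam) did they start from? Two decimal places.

P(A) = 0.45

In odds form, posterior odds = prior odds × likelihood ratio, so prior odds = posterior odds ÷ LR.
Posterior odds = 0.563/(1−0.563) = 1.2883. LR = 0.71/0.45 = 1.5778.
Prior odds = 1.2883/1.5778 = 0.8165, so P(A) = 0.8165/(1+0.8165) ≈ 0.45.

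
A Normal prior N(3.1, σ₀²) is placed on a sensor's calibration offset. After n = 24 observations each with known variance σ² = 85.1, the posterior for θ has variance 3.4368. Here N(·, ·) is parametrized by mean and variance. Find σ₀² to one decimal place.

Posterior precision equals prior precision plus data precision: 1/σ_n² = 1/σ₀² + n/σ².
So 1/σ₀² = 1/3.4368 − 24/85.1 = 0.290968 − 0.282021 = 0.008947.
Hence σ₀² = 1/0.008947 ≈ 111.8.

σ₀² = 111.8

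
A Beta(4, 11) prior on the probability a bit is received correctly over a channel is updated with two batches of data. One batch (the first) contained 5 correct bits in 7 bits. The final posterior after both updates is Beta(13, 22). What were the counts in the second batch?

4 correct bits and 9 errors

Because Beta–binomial updating is additive in the counts, the combined data contributed (α_post−α_prior, β_post−β_prior) successes and failures.
Total across both batches: 13−4=9 correct bits, 22−11=11 errors.
Subtract the first batch: 9−5=4 correct bits and 11−2=9 errors.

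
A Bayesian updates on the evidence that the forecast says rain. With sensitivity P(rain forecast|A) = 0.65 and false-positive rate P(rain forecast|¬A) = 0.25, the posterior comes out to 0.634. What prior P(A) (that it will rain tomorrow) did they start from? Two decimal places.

P(A) = 0.40

In odds form, posterior odds = prior odds × likelihood ratio, so prior odds = posterior odds ÷ LR.
Posterior odds = 0.634/(1−0.634) = 1.7322. LR = 0.65/0.25 = 2.6000.
Prior odds = 1.7322/2.6000 = 0.6662, so P(A) = 0.6662/(1+0.6662) ≈ 0.40.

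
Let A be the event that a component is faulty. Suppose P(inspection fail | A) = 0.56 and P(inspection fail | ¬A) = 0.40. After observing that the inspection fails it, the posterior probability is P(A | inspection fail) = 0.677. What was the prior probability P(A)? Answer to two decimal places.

P(A) = 0.60

Bayes' rule in odds form gives O(A|E) = O(A)·[P(E|A)/P(E|¬A)], hence O(A) = O(A|E)/LR.
Posterior odds = 0.677/(1−0.677) = 2.0960. LR = 0.56/0.40 = 1.4000.
Prior odds = 2.0960/1.4000 = 1.4971, so P(A) = 1.4971/(1+1.4971) ≈ 0.60.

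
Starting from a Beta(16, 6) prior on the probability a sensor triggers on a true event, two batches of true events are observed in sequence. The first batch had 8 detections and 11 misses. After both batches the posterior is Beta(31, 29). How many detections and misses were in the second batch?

Sequential conjugate updates are equivalent to a single update on the pooled data, so total successes = posterior α − prior α and total failures = posterior β − prior β.
Total across both batches: 31−16=15 detections, 29−6=23 misses.
Subtract the first batch: 15−8=7 detections and 23−11=12 misses.

7 detections and 12 misses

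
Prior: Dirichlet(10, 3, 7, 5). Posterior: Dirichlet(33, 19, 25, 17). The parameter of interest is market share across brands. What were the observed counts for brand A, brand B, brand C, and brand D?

For a Dirichlet(α) prior with multinomial counts c, the posterior is Dirichlet(α + c) componentwise.
Counts are posterior − prior componentwise: 33−10=23, 19−3=16, 25−7=18, 17−5=12.

counts (23, 16, 18, 12)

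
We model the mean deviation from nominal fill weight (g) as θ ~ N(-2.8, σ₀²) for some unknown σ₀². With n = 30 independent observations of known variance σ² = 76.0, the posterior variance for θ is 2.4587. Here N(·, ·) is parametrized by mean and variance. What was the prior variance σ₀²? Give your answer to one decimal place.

Posterior precision equals prior precision plus data precision: 1/σ_n² = 1/σ₀² + n/σ².
So 1/σ₀² = 1/2.4587 − 30/76.0 = 0.406719 − 0.394737 = 0.011982.
Hence σ₀² = 1/0.011982 ≈ 83.5.

σ₀² = 83.5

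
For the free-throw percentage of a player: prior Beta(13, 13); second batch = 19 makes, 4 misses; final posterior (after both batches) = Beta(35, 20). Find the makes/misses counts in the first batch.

Because Beta–binomial updating is additive in the counts, the combined data contributed (α_post−α_prior, β_post−β_prior) successes and failures.
Total across both batches: 35−13=22 makes, 20−13=7 misses.
Subtract the second batch: 22−19=3 makes and 7−4=3 misses.

3 makes and 3 misses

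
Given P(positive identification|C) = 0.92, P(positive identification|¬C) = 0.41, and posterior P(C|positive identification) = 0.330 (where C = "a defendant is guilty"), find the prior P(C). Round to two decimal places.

P(C) = 0.18

In odds form, posterior odds = prior odds × likelihood ratio, so prior odds = posterior odds ÷ LR.
Posterior odds = 0.330/(1−0.330) = 0.4925. LR = 0.92/0.41 = 2.2439.
Prior odds = 0.4925/2.2439 = 0.2195, so P(C) = 0.2195/(1+0.2195) ≈ 0.18.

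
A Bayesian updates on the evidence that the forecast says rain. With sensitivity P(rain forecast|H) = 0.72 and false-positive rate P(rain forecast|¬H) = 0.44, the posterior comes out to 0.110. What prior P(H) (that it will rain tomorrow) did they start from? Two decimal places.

P(H) = 0.07

Bayes' rule in odds form gives O(H|E) = O(H)·[P(E|H)/P(E|¬H)], hence O(H) = O(H|E)/LR.
Posterior odds = 0.110/(1−0.110) = 0.1236. LR = 0.72/0.44 = 1.6364.
Prior odds = 0.1236/1.6364 = 0.0755, so P(H) = 0.0755/(1+0.0755) ≈ 0.07.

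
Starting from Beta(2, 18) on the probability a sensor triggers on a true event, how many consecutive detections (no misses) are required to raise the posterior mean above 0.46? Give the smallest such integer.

k = 14

After k detections and 0 misses the posterior is Beta(2+k, 18), with mean (2+k)/(2+18+k).
Set (2+k)/(20+k) > 0.46 and solve: k > (0.46·20 − 2)/(1 − 0.46) = 13.333.
The smallest integer exceeding 13.333 is 14.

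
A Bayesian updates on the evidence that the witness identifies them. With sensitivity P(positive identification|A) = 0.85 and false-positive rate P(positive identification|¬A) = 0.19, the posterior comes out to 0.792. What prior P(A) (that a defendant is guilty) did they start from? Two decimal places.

P(A) = 0.46

In odds form, posterior odds = prior odds × likelihood ratio, so prior odds = posterior odds ÷ LR.
Posterior odds = 0.792/(1−0.792) = 3.8077. LR = 0.85/0.19 = 4.4737.
Prior odds = 3.8077/4.4737 = 0.8511, so P(A) = 0.8511/(1+0.8511) ≈ 0.46.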